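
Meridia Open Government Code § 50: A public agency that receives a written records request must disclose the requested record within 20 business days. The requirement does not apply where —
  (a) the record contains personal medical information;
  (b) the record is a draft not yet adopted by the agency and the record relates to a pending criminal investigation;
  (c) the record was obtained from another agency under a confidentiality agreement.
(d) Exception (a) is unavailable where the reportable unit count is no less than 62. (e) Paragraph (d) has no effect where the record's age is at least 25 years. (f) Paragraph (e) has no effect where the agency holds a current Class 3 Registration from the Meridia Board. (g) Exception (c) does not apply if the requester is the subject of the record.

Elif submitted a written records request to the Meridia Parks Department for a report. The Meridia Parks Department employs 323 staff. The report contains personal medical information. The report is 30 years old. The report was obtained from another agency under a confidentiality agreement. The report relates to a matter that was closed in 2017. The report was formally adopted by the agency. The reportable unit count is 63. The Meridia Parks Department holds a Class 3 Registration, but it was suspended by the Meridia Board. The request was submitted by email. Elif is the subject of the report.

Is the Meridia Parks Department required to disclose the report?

Exception (a): the report contains personal medical information — every condition holds. Applying paragraphs (d)–(f): (d) would limit (a) — the reportable unit count is 63, meeting the 62 threshold — but (e) sets (d) aside: (e) is triggered — the record's age is 30 years, meeting the 25 years threshold. (f), which would lift (e), is not triggered — no current Class 3 Registration is held. (a) remains available.
Exception (b) does not apply: the report has been formally adopted.
Exception (c)'s conditions are all satisfied: the report was obtained under a confidentiality agreement. But applying paragraph (g): (g) operates against (c): Elif is the subject of the report. (c) is therefore removed.

No — exception (a) applies; the Meridia Parks Department is not required to disclose the report.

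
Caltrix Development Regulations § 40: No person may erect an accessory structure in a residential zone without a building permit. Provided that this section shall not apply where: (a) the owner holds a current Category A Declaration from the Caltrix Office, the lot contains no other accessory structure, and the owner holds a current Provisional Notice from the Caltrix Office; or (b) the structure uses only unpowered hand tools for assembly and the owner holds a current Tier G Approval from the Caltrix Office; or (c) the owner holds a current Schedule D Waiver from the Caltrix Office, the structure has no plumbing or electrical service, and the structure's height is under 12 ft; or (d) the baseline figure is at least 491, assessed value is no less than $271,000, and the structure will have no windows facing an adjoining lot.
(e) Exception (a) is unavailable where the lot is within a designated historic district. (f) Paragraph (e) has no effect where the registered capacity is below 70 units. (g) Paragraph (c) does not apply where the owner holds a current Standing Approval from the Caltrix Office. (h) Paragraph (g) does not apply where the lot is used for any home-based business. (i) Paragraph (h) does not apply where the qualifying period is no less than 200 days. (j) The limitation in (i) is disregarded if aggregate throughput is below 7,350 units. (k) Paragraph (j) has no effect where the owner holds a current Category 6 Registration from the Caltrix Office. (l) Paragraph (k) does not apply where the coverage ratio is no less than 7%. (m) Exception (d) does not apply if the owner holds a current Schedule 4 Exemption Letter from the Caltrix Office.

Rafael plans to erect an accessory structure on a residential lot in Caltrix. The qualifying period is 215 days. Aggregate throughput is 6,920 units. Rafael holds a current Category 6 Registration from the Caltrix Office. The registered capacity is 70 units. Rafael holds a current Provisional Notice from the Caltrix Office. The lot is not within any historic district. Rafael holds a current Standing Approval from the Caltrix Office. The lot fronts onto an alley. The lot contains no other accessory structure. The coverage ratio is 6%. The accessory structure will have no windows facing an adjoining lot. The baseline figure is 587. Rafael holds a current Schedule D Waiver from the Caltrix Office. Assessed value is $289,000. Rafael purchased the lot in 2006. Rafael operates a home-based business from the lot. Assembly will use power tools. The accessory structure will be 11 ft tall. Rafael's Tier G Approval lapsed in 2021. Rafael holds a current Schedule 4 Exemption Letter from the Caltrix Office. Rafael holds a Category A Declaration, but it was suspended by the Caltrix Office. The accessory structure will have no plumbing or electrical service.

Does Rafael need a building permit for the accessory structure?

Yes — Rafael must obtain a building permit.

Exception (a) fails — the Category A Declaration is not current.
Exception (b) does not apply: assembly uses power tools.
Exception (c): a current Schedule D Waiver is held; there is no plumbing or electrical service; the structure's height is 11 ft, under the 12 ft limit — every condition holds. Turning to paragraphs (g)–(l): (g) operates against (c): a current Standing Approval is held. (h) would limit (g) — a home-based business operates on the lot — but (i) sets (h) aside: (i) operates against (h): the qualifying period is 215 days, meeting the 200 days threshold. (j) would limit (i) — aggregate throughput is 6,920 units, below the 7,350 units limit — but (k) sets (j) aside: (k) operates against (j): a current Category 6 Registration is held. (l) is not triggered (the coverage ratio is 6%, short of 7%), so (k) stands. (c) is therefore removed.
Exception (d): the baseline figure is 587, meeting the 491 threshold; assessed value is $289,000, meeting the $271,000 threshold; no windows face an adjoining lot — every condition holds. But: (m) operates against (d): a current Schedule 4 Exemption Letter is held. So (d) is unavailable.
No exception is made out. Rafael falls within the general rule.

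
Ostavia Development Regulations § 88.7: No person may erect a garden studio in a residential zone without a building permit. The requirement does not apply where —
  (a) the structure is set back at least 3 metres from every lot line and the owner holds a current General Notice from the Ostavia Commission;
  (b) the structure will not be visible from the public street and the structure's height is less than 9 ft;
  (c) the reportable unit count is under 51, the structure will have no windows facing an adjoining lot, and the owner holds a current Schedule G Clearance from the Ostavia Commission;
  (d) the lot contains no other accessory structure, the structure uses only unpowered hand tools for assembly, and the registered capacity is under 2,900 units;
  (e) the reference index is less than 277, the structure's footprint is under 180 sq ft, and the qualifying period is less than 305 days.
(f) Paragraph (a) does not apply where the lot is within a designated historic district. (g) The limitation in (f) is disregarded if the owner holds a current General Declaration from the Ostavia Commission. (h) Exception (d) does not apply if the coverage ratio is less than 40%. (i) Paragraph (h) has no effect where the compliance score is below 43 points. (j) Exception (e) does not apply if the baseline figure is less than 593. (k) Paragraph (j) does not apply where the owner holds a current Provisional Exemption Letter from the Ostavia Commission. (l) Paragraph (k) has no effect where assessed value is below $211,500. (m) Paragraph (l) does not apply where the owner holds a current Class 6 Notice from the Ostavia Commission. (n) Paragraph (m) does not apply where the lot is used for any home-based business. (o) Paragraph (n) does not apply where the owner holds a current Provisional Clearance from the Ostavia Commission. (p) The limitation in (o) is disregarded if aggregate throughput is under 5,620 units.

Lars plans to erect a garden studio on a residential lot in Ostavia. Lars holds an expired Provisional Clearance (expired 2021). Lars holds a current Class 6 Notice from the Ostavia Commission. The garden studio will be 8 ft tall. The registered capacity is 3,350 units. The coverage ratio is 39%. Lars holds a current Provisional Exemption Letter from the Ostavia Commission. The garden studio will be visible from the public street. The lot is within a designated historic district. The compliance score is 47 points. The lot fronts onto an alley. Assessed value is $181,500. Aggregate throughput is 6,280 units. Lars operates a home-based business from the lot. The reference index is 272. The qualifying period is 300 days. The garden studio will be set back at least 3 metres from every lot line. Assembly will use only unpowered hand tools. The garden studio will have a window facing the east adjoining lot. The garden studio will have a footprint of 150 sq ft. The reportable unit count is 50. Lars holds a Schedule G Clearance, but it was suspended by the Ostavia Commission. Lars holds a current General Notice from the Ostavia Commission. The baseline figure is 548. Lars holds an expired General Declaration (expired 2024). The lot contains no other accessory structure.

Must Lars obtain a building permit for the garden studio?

Yes — Lars must obtain a building permit.

All of (a)'s requirements are met (the setback is at least 3 m on every side; a current General Notice is held). But: (f) operates against (a): the lot is in a historic district. (g), which would lift (f), is not engaged — the General Declaration is not current. So (a) is unavailable.
Exception (b) does not apply: the structure will be visible from the street.
Exception (c) does not apply: a window faces an adjoining lot.
Exception (d) requires that the registered capacity is under 2,900 units; but the registered capacity is 3,350 units, not under 2,900 units, so (d) is unavailable.
Exception (e)'s conditions are all satisfied: the reference index is 272, less than the 277 limit; the structure's footprint is 150 sq ft, under the 180 sq ft limit; the qualifying period is 300 days, less than the 305 days limit. But: (j) operates against (e): the baseline figure is 548, less than the 593 limit. (k) would limit (j) — a current Provisional Exemption Letter is held — but (l) sets (k) aside: (l) operates against (k): assessed value is $181,500, below the $211,500 limit. (m) would limit (l) — a current Class 6 Notice is held — but (n) sets (m) aside: (n) is engaged — a home-based business operates on the lot. (o) is not engaged (the Provisional Clearance is not current), so (n) stands. So (e) is unavailable.
Every exception is unavailable, so the rule governs.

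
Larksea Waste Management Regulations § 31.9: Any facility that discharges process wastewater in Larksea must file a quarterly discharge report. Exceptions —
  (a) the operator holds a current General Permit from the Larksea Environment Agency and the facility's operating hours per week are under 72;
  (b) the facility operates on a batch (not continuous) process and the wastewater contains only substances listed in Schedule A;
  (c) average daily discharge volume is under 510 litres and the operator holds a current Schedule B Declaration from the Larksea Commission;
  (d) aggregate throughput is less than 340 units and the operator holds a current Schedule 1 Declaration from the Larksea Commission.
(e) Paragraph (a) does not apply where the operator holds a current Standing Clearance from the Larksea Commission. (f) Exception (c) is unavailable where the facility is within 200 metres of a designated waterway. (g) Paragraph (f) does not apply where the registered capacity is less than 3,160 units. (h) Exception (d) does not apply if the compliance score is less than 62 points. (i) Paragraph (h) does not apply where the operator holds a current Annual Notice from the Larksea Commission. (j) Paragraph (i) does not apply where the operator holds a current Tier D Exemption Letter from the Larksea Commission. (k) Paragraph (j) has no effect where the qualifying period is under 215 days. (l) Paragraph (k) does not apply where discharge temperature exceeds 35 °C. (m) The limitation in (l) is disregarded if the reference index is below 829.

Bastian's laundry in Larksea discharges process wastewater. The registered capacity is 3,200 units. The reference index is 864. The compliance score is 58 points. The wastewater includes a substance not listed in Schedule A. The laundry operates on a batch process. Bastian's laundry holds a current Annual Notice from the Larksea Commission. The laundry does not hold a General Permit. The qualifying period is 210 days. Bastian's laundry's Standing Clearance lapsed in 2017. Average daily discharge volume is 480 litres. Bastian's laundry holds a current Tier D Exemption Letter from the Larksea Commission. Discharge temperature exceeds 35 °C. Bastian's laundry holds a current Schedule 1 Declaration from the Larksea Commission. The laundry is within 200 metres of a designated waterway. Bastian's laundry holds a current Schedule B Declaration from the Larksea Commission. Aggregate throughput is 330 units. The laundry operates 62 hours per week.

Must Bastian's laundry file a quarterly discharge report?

Exception (a) fails — no General Permit is held.
Exception (b) does not apply: the wastewater includes a non-Schedule-A substance.
Exception (c) is satisfied on its face — average daily discharge volume is 480 litres, under the 510 litres limit; a current Schedule B Declaration is held. But applying paragraphs (f)–(g): (f) applies — the laundry is within 200 m of a designated waterway. (g), which would lift (f), does not operate here — the registered capacity is 3,200 units, not less than 3,160 units. So (c) is unavailable.
All of (d)'s requirements are met (aggregate throughput is 330 units, less than the 340 units limit; a current Schedule 1 Declaration is held). However, paragraphs (h)–(m) must be considered: (h) operates against (d): the compliance score is 58 points, less than the 62 points limit. (i) would limit (h) — a current Annual Notice is held — but (j) sets (i) aside: (j) operates — a current Tier D Exemption Letter is held. (k) would limit (j) — the qualifying period is 210 days, under the 215 days limit — but (l) sets (k) aside: (l) operates against (k): discharge temperature exceeds 35 °C. (m), which would lift (l), is inapplicable — the reference index is 864, not below 829. Exception (d) does not apply.
Every exception is unavailable, so the rule governs.

Yes — Bastian's laundry must file a quarterly discharge report.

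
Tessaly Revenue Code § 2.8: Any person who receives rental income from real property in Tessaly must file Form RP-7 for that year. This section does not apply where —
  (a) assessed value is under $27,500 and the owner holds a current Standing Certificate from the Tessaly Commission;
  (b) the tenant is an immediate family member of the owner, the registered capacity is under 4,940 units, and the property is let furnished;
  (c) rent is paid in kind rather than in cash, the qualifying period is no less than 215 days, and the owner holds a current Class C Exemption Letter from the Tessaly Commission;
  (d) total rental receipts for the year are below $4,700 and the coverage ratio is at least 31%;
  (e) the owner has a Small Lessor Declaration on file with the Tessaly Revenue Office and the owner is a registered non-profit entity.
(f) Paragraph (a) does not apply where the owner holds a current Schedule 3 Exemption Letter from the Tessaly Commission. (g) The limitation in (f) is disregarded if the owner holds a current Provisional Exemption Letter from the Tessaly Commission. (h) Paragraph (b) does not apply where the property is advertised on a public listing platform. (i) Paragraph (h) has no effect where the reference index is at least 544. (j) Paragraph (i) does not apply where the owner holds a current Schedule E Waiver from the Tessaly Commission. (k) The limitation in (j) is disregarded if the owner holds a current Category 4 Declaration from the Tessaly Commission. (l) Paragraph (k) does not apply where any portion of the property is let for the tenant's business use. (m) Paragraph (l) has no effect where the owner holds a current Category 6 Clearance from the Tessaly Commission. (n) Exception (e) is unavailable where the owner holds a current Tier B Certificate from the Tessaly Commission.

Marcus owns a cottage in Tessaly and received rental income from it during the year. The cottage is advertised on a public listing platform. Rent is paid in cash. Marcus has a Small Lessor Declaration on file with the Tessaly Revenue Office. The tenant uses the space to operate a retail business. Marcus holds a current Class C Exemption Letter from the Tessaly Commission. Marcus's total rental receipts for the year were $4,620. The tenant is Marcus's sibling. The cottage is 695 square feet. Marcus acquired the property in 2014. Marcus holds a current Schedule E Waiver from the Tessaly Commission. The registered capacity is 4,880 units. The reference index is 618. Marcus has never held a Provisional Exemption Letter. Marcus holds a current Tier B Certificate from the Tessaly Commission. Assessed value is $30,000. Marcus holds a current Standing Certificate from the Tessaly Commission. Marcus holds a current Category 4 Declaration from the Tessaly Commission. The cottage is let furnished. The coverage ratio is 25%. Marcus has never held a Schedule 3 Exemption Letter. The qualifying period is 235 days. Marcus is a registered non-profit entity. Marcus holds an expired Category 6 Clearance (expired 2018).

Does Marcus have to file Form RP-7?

Yes — Marcus must file Form RP-7.

Exception (a) does not apply: assessed value is $30,000, not under $27,500.
Exception (b)'s conditions are all satisfied: the tenant is an immediate family member; the registered capacity is 4,880 units, under the 4,940 units limit; the property is let furnished. But applying paragraphs (h)–(m): (h) is triggered — the property is publicly advertised. (i) would limit (h) — the reference index is 618, meeting the 544 threshold — but (j) sets (i) aside: (j) operates — a current Schedule E Waiver is held. (k) is engaged (a current Category 4 Declaration is held), but is displaced by (l): (l) operates — the space is let for business use. (m) is inapplicable (no current Category 6 Clearance is held), so (l) stands. Exception (b) does not apply.
Exception (c) does not apply: rent is paid in cash.
Exception (d) does not apply: the coverage ratio is 25%, short of 31%.
Exception (e): a Small Lessor Declaration is on file; Marcus is a registered non-profit — every condition holds. But: (n) is triggered — a current Tier B Certificate is held. Exception (e) does not apply.
No exception applies. The general rule governs.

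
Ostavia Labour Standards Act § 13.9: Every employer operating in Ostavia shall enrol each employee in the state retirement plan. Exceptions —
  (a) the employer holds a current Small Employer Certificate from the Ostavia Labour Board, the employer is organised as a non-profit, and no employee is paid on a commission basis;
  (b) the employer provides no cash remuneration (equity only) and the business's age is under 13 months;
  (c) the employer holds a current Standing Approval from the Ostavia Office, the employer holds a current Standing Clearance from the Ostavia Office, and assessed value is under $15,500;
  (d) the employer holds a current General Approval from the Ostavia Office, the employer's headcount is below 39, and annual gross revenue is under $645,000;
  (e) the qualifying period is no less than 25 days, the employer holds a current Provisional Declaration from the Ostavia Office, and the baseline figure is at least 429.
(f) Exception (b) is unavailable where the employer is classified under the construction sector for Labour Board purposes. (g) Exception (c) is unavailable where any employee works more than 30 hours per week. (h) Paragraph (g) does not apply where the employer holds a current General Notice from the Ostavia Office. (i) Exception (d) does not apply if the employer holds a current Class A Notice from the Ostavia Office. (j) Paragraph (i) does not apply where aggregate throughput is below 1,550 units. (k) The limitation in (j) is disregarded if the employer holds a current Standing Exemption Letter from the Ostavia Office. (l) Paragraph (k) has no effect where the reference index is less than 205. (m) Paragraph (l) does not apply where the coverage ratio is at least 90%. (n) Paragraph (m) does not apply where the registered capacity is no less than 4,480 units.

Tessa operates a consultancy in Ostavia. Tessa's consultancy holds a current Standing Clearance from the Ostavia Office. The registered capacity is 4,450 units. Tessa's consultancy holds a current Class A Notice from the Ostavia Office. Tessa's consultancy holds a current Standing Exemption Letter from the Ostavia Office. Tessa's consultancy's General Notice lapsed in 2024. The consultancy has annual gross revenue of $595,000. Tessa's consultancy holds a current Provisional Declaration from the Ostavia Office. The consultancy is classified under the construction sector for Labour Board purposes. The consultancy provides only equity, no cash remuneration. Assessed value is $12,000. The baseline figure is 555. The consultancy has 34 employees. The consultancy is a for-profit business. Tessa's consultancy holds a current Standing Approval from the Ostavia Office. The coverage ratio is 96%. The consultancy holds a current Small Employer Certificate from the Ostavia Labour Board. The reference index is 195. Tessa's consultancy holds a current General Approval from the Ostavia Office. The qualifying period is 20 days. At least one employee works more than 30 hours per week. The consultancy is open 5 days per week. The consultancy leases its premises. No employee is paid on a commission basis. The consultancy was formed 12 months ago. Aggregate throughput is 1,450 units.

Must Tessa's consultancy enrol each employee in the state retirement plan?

Exception (a) requires that the employer is organised as a non-profit; but the employer is for-profit, so (a) is unavailable.
Exception (b) is satisfied on its face — remuneration is equity-only; the business's age is 12 months, under the 13 months limit. But: (f) operates — the consultancy is classified under the construction sector. (b) is therefore removed.
All of (c)'s requirements are met (a current Standing Approval is held; a current Standing Clearance is held; assessed value is $12,000, under the $15,500 limit). But applying paragraphs (g)–(h): (g) operates against (c): at least one employee exceeds 30 hours/week. (h), which would lift (g), is not triggered — the General Notice is not current. (c) is therefore removed.
All of (d)'s requirements are met (a current General Approval is held; the employer's headcount is 34, below the 39 limit; annual gross revenue is $595,000, under the $645,000 limit). But: (i) operates against (d): a current Class A Notice is held. (j) is engaged (aggregate throughput is 1,450 units, below the 1,550 units limit), but is displaced by (k): (k) operates — a current Standing Exemption Letter is held. (l) would limit (k) — the reference index is 195, less than the 205 limit — but (m) sets (l) aside: (m) operates against (l): the coverage ratio is 96%, meeting the 90% threshold. (n) is inapplicable (the registered capacity is 4,450 units, short of 4,480 units), so (m) stands. So (d) is unavailable.
Exception (e) fails — the qualifying period is 20 days, short of 25 days.
Every exception is unavailable, so the rule governs.

Yes — Tessa's consultancy must enrol each employee in the state retirement plan.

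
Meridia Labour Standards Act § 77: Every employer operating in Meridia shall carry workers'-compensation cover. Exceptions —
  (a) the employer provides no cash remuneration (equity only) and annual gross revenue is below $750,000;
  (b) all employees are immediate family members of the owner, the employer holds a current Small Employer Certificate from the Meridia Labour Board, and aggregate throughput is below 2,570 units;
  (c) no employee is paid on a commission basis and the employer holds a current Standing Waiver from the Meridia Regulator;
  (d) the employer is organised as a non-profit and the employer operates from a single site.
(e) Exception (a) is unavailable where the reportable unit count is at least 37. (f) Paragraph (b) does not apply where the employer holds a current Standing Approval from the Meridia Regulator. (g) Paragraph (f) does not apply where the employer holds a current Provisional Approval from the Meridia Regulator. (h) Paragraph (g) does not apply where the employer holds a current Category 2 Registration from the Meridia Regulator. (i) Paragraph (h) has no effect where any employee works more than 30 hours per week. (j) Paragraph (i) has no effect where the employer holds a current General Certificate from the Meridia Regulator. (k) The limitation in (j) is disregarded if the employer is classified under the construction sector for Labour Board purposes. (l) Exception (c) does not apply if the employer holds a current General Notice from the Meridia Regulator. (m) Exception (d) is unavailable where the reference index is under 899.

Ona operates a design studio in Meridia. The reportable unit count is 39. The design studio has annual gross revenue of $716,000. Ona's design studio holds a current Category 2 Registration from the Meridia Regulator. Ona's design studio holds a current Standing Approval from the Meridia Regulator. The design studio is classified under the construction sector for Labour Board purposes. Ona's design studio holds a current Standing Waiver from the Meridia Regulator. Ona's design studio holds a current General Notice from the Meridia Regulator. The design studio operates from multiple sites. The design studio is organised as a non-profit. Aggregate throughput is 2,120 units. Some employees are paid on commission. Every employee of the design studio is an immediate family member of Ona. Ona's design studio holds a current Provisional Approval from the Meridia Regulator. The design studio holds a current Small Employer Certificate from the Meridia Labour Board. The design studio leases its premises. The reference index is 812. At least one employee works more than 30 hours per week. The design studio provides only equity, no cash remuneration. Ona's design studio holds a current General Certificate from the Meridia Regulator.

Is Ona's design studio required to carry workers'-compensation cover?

Exception (a) is satisfied on its face — remuneration is equity-only; annual gross revenue is $716,000, below the $750,000 limit. But: (e) operates against (a): the reportable unit count is 39, meeting the 37 threshold. (a) is therefore removed.
Exception (b) is satisfied on its face — every employee is an immediate family member; a current Small Employer Certificate is held; aggregate throughput is 2,120 units, below the 2,570 units limit. As to paragraphs (f)–(k): (f) would limit (b) — a current Standing Approval is held — but (g) sets (f) aside: (g) applies — a current Provisional Approval is held. (h) would limit (g) — a current Category 2 Registration is held — but (i) sets (h) aside: (i) applies — at least one employee exceeds 30 hours/week. (j) would limit (i) — a current General Certificate is held — but (k) sets (j) aside: (k) is triggered — the design studio is classified under the construction sector. (b) remains available.
Exception (c) does not apply: some employees are paid on commission.
Exception (d) requires that the employer operates from a single site; but the employer operates from multiple sites, so (d) is unavailable.

No — exception (b) applies; Ona's design studio is not required to carry workers'-compensation cover.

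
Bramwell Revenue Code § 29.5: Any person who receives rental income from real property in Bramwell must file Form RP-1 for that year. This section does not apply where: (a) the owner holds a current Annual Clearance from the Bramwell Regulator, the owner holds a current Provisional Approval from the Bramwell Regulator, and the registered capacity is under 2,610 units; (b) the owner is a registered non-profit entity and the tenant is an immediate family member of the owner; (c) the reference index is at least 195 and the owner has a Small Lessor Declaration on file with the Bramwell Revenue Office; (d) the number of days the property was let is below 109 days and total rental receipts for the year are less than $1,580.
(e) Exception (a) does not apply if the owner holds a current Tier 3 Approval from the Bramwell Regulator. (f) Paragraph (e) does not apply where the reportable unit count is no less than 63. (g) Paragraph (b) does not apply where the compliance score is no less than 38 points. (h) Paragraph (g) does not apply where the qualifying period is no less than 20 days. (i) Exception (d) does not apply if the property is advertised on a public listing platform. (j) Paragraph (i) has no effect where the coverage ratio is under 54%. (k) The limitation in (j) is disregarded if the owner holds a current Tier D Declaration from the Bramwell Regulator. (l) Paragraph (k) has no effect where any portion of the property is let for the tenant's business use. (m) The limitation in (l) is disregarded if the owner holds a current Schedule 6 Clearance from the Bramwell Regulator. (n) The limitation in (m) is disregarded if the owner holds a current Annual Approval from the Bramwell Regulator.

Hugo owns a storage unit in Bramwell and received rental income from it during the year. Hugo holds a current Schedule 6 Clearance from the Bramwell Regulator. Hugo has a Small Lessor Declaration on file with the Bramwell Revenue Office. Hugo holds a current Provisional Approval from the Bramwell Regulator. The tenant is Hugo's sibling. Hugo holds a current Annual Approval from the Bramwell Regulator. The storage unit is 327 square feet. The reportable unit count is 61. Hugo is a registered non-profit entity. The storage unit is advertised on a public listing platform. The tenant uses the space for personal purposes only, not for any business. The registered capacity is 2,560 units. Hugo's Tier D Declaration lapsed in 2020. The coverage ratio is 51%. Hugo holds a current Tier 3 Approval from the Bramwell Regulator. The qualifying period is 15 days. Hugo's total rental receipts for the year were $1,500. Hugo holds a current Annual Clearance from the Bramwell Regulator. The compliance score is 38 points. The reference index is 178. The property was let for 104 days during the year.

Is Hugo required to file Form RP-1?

Exception (a): a current Annual Clearance is held; a current Provisional Approval is held; the registered capacity is 2,560 units, under the 2,610 units limit — every condition holds. Turning to paragraphs (e)–(f): (e) operates against (a): a current Tier 3 Approval is held. (f) is inapplicable (the reportable unit count is 61, short of 63), so (e) stands. Exception (a) does not apply.
Exception (b): Hugo is a registered non-profit; the tenant is an immediate family member — every condition holds. However, paragraphs (g)–(h) must be considered: (g) operates against (b): the compliance score is 38 points, meeting the 38 points threshold. (h), which would lift (g), is not triggered — the qualifying period is 15 days, short of 20 days. So (b) is unavailable.
Exception (c) fails — the reference index is 178, short of 195.
Exception (d) is satisfied on its face — the number of days the property was let is 104 days, below the 109 days limit; total rental receipts for the year are $1,500, less than the $1,580 limit. Considering the limiting provisions: (i) would limit (d) — the property is publicly advertised — but (j) sets (i) aside: (j) operates — the coverage ratio is 51%, under the 54% limit. (k), which would lift (j), does not operate here — there is no Tier D Declaration in force. (d) remains available.

No — exception (d) applies; Hugo is not required to file Form RP-1.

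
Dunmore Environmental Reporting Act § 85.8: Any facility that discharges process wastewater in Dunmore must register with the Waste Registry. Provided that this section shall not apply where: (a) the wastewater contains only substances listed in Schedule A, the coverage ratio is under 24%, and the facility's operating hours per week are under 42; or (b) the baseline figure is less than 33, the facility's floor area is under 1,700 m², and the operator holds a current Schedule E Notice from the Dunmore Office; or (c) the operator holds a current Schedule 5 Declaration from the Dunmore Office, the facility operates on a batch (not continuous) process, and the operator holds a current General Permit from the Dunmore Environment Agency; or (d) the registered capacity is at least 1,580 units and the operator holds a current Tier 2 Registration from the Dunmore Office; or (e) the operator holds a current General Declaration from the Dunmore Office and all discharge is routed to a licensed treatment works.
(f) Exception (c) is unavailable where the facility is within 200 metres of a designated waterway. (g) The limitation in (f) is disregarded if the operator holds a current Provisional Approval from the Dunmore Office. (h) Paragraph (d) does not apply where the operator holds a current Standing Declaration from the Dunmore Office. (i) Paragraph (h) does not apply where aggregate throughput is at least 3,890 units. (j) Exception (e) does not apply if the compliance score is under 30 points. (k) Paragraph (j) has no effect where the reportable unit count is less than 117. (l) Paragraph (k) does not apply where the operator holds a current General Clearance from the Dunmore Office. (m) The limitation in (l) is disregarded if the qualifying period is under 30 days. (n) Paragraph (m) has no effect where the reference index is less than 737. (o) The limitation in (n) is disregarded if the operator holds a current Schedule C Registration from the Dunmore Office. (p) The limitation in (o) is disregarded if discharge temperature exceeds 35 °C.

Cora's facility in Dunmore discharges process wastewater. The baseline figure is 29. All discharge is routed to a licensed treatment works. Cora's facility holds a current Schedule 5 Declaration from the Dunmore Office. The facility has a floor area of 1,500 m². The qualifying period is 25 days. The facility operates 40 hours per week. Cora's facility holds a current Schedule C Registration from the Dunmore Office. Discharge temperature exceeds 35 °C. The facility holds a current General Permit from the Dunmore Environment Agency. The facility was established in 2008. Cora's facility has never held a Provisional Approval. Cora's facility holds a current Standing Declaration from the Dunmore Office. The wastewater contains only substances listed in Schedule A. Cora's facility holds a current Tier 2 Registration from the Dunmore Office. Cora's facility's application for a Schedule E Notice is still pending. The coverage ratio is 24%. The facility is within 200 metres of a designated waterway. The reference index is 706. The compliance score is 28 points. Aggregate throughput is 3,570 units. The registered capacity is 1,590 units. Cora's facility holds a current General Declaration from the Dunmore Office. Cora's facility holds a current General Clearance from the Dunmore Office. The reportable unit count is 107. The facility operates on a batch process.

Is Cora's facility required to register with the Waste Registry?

Yes — Cora's facility must register with the Waste Registry.

Exception (a) does not apply: the coverage ratio is 24%, not under 24%.
Exception (b) requires that the operator holds a current Schedule E Notice from the Dunmore Office; but no current Schedule E Notice is held, so (b) is unavailable.
Exception (c)'s conditions are all satisfied: a current Schedule 5 Declaration is held; the facility operates on a batch process; a current General Permit is held. However, paragraphs (f)–(g) must be considered: (f) applies — the facility is within 200 m of a designated waterway. (g) is inapplicable (the Provisional Approval is not current), so (f) stands. So (c) is unavailable.
All of (d)'s requirements are met (the registered capacity is 1,590 units, meeting the 1,580 units threshold; a current Tier 2 Registration is held). However, paragraphs (h)–(i) must be considered: (h) operates against (d): a current Standing Declaration is held. (i), which would lift (h), is not engaged — aggregate throughput is 3,570 units, short of 3,890 units. (d) is therefore removed.
Exception (e) is satisfied on its face — a current General Declaration is held; discharge is routed to a licensed treatment works. Turning to paragraphs (j)–(p): (j) is engaged — the compliance score is 28 points, under the 30 points limit. (k) applies (the reportable unit count is 107, less than the 117 limit), but yields to (l): (l) operates against (k): a current General Clearance is held. (m) operates (the qualifying period is 25 days, under the 30 days limit), but is set aside by (n): (n) operates against (m): the reference index is 706, less than the 737 limit. (o) is engaged (a current Schedule C Registration is held), but is set aside by (p): (p) operates against (o): discharge temperature exceeds 35 °C. (e) is therefore removed.
No exception displaces § 85.8.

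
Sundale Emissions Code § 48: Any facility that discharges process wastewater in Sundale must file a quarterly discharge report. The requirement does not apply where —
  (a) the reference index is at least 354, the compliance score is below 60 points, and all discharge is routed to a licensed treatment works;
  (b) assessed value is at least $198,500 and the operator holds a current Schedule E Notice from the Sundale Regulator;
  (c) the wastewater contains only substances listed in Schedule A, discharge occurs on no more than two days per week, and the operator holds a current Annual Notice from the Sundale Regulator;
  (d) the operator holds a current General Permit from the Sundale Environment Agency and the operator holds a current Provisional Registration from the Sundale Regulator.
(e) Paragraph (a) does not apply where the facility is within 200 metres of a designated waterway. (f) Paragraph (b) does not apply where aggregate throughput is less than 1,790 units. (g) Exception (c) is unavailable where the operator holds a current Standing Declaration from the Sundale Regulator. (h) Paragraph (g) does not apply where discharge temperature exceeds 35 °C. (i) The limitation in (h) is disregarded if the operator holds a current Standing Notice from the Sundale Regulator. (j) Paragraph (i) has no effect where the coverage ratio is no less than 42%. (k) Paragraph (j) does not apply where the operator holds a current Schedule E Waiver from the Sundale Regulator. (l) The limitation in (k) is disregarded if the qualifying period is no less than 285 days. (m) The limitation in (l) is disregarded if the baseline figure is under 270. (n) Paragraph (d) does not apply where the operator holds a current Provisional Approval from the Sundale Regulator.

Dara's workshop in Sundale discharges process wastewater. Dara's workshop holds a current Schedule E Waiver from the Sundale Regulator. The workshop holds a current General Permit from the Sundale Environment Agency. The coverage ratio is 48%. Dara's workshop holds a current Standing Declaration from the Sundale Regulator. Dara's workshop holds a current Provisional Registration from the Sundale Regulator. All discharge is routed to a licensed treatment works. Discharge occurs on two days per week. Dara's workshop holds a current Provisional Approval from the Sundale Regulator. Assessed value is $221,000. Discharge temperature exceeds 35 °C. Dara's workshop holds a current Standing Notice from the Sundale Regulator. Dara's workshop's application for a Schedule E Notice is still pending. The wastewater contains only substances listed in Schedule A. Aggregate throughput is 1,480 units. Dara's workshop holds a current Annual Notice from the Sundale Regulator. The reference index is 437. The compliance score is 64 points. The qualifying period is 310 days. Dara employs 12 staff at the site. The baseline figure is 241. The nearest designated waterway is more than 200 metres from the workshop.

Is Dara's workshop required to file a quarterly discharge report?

Exception (a) requires that the compliance score is below 60 points; but the compliance score is 64 points, not below 60 points, so (a) is unavailable.
Exception (b) does not apply: the Schedule E Notice is not current.
Exception (c)'s conditions are all satisfied: the wastewater is Schedule-A-only; discharge occurs on no more than two days per week; a current Annual Notice is held. But applying paragraphs (g)–(m): (g) applies — a current Standing Declaration is held. (h) is engaged (discharge temperature exceeds 35 °C), but is overridden by (i): (i) operates against (h): a current Standing Notice is held. (j) would limit (i) — the coverage ratio is 48%, meeting the 42% threshold — but (k) sets (j) aside: (k) operates against (j): a current Schedule E Waiver is held. (l) would limit (k) — the qualifying period is 310 days, meeting the 285 days threshold — but (m) sets (l) aside: (m) is engaged — the baseline figure is 241, under the 270 limit. (c) is therefore removed.
All of (d)'s requirements are met (a current General Permit is held; a current Provisional Registration is held). But: (n) operates against (d): a current Provisional Approval is held. Exception (d) does not apply.
No exception applies. The general rule governs.

Yes — Dara's workshop must file a quarterly discharge report.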